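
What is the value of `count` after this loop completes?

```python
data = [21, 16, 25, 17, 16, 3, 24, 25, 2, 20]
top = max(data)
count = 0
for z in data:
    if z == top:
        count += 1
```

Count of max value 25 in [21, 16, 25, 17, 16, 3, 24, 25, 2, 20]
`count` takes the values: 0 → 1 → 2

Answer: 2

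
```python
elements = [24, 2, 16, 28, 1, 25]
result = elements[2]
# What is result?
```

Trace:
`elements = [24, 2, 16, 28, 1, 25]` → elements = [24, 2, 16, 28, 1, 25]
`result = elements[2]` → result = 16
So result = 16

Answer: 16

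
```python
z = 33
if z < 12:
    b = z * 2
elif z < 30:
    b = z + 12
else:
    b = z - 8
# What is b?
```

Trace:
`z = 33` → z = 33
`if z < 12: ...` → z < 12 is False, z < 30 is False, take else branch → b = 25
So b = 25

Answer: 25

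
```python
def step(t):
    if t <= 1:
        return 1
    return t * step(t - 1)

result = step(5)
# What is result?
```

step(5) = 5 * 4 * 3 * 2 * 1 = 120

Answer: 120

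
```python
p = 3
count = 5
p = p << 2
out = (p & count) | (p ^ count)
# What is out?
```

Trace:
`p = 3` → p = 3
`count = 5` → count = 5
`p = p << 2` → p = 12
`out = (p & count) | (p ^ count)` → out = 13
So out = 13

Answer: 13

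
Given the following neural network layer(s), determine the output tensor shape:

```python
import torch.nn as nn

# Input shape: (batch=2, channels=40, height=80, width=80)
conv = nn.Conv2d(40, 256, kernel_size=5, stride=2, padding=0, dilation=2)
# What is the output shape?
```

Input: (2, 40, 80, 80) -> Output: (2, 256, 36, 36)

Answer: (2, 256, 36, 36)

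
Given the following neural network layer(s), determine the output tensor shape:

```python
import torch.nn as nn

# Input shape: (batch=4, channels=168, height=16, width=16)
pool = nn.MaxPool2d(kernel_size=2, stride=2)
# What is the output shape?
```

Input: (4, 168, 16, 16) -> Output: (4, 168, 8, 8)

Answer: (4, 168, 8, 8)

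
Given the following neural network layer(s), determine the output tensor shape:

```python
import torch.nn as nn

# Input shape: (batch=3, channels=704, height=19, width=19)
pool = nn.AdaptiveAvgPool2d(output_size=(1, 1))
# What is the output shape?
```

Input: (3, 704, 19, 19) -> Output: (3, 704, 1, 1)

Answer: (3, 704, 1, 1)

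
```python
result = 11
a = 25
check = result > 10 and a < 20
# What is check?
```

Trace:
`result = 11` → result = 11
`a = 25` → a = 25
`check = result > 10 and a < 20` → check = False
So check = False

Answer: False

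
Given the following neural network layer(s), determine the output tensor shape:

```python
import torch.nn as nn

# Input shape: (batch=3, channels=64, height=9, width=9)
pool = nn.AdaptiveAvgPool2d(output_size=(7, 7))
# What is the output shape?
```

Input: (3, 64, 9, 9) -> Output: (3, 64, 7, 7)

Answer: (3, 64, 7, 7)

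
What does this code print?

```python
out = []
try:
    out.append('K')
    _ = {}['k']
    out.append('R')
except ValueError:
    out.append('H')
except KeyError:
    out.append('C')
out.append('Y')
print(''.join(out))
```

Execution trace: 'K' (try body) → 'C' (except KeyError) → 'Y' (after the try/except). Output: KCY

Answer: KCY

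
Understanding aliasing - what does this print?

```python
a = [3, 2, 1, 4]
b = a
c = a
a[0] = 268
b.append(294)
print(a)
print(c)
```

Key concept: multiple aliases.
Step by step:
`a = [3, 2, 1, 4]` → a = [3, 2, 1, 4]
`b = a` → b = [3, 2, 1, 4] (same object as a)
`c = a` → c = [3, 2, 1, 4] (same object as a, b)
`a[0] = 268` → a = [268, 2, 1, 4] (same object as b, c); b = [268, 2, 1, 4] (same object as a, c); c = [268, 2, 1, 4] (same object as a, b)
`b.append(294)` → a = [268, 2, 1, 4, 294] (same object as b, c); b = [268, 2, 1, 4, 294] (same object as a, c); c = [268, 2, 1, 4, 294] (same object as a, b)
`print(a)` → prints [268, 2, 1, 4, 294]
`print(c)` → prints [268, 2, 1, 4, 294]

Answer:
[268, 2, 1, 4, 294]
[268, 2, 1, 4, 294]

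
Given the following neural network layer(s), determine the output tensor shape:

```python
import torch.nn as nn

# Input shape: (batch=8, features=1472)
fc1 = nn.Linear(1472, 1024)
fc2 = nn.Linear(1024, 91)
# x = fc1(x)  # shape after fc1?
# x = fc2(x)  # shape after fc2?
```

Input: (8, 1472) -> after fc1: (8, 1024) -> Output: (8, 91)

Answer: (8, 91)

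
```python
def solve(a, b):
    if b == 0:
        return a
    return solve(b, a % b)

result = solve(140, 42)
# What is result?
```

solve(140, 42) -> solve(42, 14) -> solve(14, 0) -> 14

Answer: 14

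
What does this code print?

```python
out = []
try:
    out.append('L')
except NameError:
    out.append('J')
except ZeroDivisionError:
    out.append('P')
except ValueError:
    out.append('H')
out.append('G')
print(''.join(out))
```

Execution trace: 'L' (try body, no exception) → 'G' (after the try/except). Output: LG

Answer: LG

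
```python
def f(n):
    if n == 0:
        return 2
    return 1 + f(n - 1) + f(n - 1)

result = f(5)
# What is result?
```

f(n) = 1 + 2·f(n-1), f(0)=2. Closed form: (2+1)·2^5 - 1 = 95.

Answer: 95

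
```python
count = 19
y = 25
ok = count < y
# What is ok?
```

Trace:
`count = 19` → count = 19
`y = 25` → y = 25
`ok = count < y` → ok = True
So ok = True

Answer: True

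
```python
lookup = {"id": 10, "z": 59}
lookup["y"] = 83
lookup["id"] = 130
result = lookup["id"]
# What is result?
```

Trace:
`lookup = {"id": 10, "z": 59}` → lookup = {'id': 10, 'z': 59}
`lookup["y"] = 83` → lookup = {'id': 10, 'z': 59, 'y': 83}
`lookup["id"] = 130` → lookup = {'id': 130, 'z': 59, 'y': 83}
`result = lookup["id"]` → result = 130
So result = 130

Answer: 130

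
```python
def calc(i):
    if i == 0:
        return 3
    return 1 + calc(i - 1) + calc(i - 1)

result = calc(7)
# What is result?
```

calc(i) = 1 + 2·calc(i-1), calc(0)=3. Closed form: (3+1)·2^7 - 1 = 511.

Answer: 511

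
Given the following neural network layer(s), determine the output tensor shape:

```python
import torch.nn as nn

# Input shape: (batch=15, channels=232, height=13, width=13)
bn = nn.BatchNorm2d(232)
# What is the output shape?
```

Input: (15, 232, 13, 13) -> Output: (15, 232, 13, 13)

Answer: (15, 232, 13, 13)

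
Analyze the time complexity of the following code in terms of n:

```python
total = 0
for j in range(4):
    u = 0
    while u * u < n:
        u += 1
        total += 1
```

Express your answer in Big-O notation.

Each loop level contributes: 1 × √n. Multiplying the contributions gives O(√n).

Answer: O(√n)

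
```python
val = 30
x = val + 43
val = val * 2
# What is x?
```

Trace:
`val = 30` → val = 30
`x = val + 43` → x = 73
`val = val * 2` → val = 60
So x = 73

Answer: 73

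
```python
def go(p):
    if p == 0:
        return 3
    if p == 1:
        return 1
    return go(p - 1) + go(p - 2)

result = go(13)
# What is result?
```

Build up from base cases: go(0)=3, go(1)=1, go(2)=4, go(3)=5, go(4)=9, go(5)=14, go(6)=23, ..., go(13)=665

Answer: 665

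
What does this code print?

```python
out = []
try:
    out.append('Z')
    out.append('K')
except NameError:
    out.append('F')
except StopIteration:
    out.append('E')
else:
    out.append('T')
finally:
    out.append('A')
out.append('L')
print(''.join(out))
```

Execution trace: 'Z' (try body) → 'K' (try body, no exception) → 'T' (else) → 'A' (finally) → 'L' (after the try/except). Output: ZKTAL

Answer: ZKTAL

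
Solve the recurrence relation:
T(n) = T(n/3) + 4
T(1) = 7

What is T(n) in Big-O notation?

Each step divides n by 3 and adds 4. After log_3(n) steps we reach T(1)=7. So T(n) = 4·log_3(n) + 7 = O(log n).

Answer: O(log n)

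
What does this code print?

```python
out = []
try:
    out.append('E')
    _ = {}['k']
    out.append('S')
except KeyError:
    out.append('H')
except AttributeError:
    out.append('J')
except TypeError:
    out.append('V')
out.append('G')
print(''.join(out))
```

Execution trace: 'E' (try body) → 'H' (except KeyError) → 'G' (after the try/except). Output: EHG

Answer: EHG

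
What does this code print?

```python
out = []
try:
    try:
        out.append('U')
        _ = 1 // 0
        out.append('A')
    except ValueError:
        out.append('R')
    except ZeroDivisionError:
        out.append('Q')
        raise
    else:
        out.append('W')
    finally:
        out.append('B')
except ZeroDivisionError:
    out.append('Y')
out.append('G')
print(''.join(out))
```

Execution trace: 'U' (try body) → 'Q' (except ZeroDivisionError) → 'B' (finally) → 'Y' (outer except ZeroDivisionError) → 'G' (after the try/except). Output: UQBYG

Answer: UQBYG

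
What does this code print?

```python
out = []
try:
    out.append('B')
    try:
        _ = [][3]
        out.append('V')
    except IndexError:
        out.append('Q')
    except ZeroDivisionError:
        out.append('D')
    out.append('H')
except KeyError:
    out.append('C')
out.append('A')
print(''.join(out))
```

Execution trace: 'B' (try body) → 'Q' (inner except IndexError) → 'H' (try body, no exception) → 'A' (after the try/except). Output: BQHA

Answer: BQHA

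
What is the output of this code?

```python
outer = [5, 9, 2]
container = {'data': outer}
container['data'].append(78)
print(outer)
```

Key concept: dict holds reference to list.
Step by step:
`outer = [5, 9, 2]` → outer = [5, 9, 2]
`container = {'data': outer}` → container = {'data': [5, 9, 2]}
`container['data'].append(78)` → outer = [5, 9, 2, 78]; container = {'data': [5, 9, 2, 78]}
`print(outer)` → prints [5, 9, 2, 78]

Answer: [5, 9, 2, 78]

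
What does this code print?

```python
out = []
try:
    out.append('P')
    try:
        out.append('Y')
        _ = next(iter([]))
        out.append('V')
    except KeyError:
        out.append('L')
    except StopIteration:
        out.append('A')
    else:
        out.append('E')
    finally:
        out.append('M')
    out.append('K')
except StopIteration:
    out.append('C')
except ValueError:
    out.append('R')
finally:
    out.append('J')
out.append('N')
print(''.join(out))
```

Execution trace: 'P' (try body) → 'Y' (inner try body) → 'A' (inner except StopIteration) → 'M' (inner finally) → 'K' (try body, no exception) → 'J' (finally) → 'N' (after the try/except). Output: PYAMKJN

Answer: PYAMKJN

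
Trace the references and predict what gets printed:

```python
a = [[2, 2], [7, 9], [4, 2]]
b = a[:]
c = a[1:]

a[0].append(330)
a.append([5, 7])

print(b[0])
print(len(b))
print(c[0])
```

Key concept: slice with nested mutation.
Step by step:
`a = [[2, 2], [7, 9], [4, 2]]` → a = [[2, 2], [7, 9], [4, 2]]
`b = a[:]` → b = [[2, 2], [7, 9], [4, 2]]
`c = a[1:]` → c = [[7, 9], [4, 2]]
`a[0].append(330)` → a = [[2, 2, 330], [7, 9], [4, 2]]; b = [[2, 2, 330], [7, 9], [4, 2]]
`a.append([5, 7])` → a = [[2, 2, 330], [7, 9], [4, 2], [5, 7]]
`print(b[0])` → prints [2, 2, 330]
`print(len(b))` → prints 3
`print(c[0])` → prints [7, 9]

Answer:
[2, 2, 330]
3
[7, 9]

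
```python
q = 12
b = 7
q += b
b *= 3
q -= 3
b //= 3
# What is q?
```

Trace:
`q = 12` → q = 12
`b = 7` → b = 7
`q += b` → q = 19
`b *= 3` → b = 21
`q -= 3` → q = 16
`b //= 3` → b = 7
So q = 16

Answer: 16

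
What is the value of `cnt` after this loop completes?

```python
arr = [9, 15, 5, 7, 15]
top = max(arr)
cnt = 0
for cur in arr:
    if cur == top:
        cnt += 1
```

Count of max value 15 in [9, 15, 5, 7, 15]
`cnt` takes the values: 0 → 1 → 2

Answer: 2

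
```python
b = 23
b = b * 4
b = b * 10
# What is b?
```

Trace:
`b = 23` → b = 23
`b = b * 4` → b = 92
`b = b * 10` → b = 920
So b = 920

Answer: 920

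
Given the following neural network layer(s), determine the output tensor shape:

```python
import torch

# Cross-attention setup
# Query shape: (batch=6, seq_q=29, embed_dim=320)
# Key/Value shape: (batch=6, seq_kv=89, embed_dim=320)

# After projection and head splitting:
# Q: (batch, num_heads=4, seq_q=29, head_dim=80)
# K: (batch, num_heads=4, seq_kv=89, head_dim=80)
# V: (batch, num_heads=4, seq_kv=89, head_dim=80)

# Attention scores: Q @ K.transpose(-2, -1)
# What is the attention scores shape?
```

Input: (6, 29, 320) -> Output: (6, 4, 29, 89)

Answer: (6, 4, 29, 89)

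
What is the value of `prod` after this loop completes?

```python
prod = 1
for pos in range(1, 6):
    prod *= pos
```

5! = 120
`prod` takes the values: 1 → 2 → 6 → 24 → 120

Answer: 120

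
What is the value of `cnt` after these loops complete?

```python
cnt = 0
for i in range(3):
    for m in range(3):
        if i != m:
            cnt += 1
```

3² - 3 (exclude diagonal)
`cnt` takes the values: 0 → 1 → 2 → 3 → 4 → 5 → 6

Answer: 6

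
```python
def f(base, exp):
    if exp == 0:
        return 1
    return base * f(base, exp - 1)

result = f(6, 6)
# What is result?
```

f(6, 6) = 6 * 6 * 6 * 6 * 6 * 6 = 46656

Answer: 46656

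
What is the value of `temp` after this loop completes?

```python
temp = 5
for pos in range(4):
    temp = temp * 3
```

Multiply by 3, 4 times: 5 * 3^4 = 405
`temp` takes the values: 5 → 15 → 45 → 135 → 405

Answer: 405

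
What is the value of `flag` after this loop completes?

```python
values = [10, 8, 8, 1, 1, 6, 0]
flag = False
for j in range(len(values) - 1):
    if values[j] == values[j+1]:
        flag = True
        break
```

Check consecutive duplicates in [10, 8, 8, 1, 1, 6, 0]
`flag` takes the values: False → True

Answer: True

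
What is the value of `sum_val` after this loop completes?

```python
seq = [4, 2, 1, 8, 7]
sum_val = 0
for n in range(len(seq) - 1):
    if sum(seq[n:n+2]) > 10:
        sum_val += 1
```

Count windows with sum > 10
`sum_val` takes the values: 0 → 1

Answer: 1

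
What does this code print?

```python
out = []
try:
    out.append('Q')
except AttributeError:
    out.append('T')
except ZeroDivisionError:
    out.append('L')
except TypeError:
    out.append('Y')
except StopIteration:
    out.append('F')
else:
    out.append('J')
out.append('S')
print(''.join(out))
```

Execution trace: 'Q' (try body, no exception) → 'J' (else) → 'S' (after the try/except). Output: QJS

Answer: QJS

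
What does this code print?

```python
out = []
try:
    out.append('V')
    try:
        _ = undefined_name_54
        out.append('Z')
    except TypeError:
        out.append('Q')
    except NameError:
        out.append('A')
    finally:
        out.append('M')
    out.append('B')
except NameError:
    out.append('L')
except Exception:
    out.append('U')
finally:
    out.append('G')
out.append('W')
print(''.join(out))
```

Execution trace: 'V' (try body) → 'A' (inner except NameError) → 'M' (inner finally) → 'B' (try body, no exception) → 'G' (finally) → 'W' (after the try/except). Output: VAMBGW

Answer: VAMBGW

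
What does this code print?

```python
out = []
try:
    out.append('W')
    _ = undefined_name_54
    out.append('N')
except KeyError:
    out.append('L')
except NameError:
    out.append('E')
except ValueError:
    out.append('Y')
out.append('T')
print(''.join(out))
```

Execution trace: 'W' (try body) → 'E' (except NameError) → 'T' (after the try/except). Output: WET

Answer: WET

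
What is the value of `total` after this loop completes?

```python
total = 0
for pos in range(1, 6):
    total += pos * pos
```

Sum of squares 1² to 5² = 55
`total` takes the values: 0 → 1 → 5 → 14 → 30 → 55

Answer: 55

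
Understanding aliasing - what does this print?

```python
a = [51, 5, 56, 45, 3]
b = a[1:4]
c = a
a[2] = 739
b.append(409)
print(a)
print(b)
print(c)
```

Key concept: slice vs alias.
Step by step:
`a = [51, 5, 56, 45, 3]` → a = [51, 5, 56, 45, 3]
`b = a[1:4]` → b = [5, 56, 45]
`c = a` → c = [51, 5, 56, 45, 3] (same object as a)
`a[2] = 739` → a = [51, 5, 739, 45, 3] (same object as c); c = [51, 5, 739, 45, 3] (same object as a)
`b.append(409)` → b = [5, 56, 45, 409]
`print(a)` → prints [51, 5, 739, 45, 3]
`print(b)` → prints [5, 56, 45, 409]
`print(c)` → prints [51, 5, 739, 45, 3]

Answer:
[51, 5, 739, 45, 3]
[5, 56, 45, 409]
[51, 5, 739, 45, 3]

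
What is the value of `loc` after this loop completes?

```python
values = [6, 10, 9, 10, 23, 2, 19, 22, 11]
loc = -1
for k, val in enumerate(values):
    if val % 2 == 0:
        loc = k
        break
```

First even number index in [6, 10, 9, 10, 23, 2, 19, 22, 11]
`loc` takes the values: -1 → 0

Answer: 0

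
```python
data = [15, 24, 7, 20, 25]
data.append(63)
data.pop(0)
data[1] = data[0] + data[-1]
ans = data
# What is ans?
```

Trace:
`data = [15, 24, 7, 20, 25]` → data = [15, 24, 7, 20, 25]
`data.append(63)` → data = [15, 24, 7, 20, 25, 63]
`data.pop(0)` → data = [24, 7, 20, 25, 63]
`data[1] = data[0] + data[-1]` → data = [24, 87, 20, 25, 63]
`ans = data` → ans = [24, 87, 20, 25, 63]
So ans = [24, 87, 20, 25, 63]

Answer: [24, 87, 20, 25, 63]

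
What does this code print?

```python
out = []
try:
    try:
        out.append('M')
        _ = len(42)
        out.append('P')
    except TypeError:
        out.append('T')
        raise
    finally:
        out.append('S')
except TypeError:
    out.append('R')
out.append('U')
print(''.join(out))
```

Execution trace: 'M' (inner try body) → 'T' (inner except TypeError) → 'S' (inner finally) → 'R' (outer except TypeError) → 'U' (after the try/except). Output: MTSRU

Answer: MTSRU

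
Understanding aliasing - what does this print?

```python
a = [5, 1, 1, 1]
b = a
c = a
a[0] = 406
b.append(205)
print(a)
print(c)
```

Key concept: multiple aliases.
Step by step:
`a = [5, 1, 1, 1]` → a = [5, 1, 1, 1]
`b = a` → b = [5, 1, 1, 1] (same object as a)
`c = a` → c = [5, 1, 1, 1] (same object as a, b)
`a[0] = 406` → a = [406, 1, 1, 1] (same object as b, c); b = [406, 1, 1, 1] (same object as a, c); c = [406, 1, 1, 1] (same object as a, b)
`b.append(205)` → a = [406, 1, 1, 1, 205] (same object as b, c); b = [406, 1, 1, 1, 205] (same object as a, c); c = [406, 1, 1, 1, 205] (same object as a, b)
`print(a)` → prints [406, 1, 1, 1, 205]
`print(c)` → prints [406, 1, 1, 1, 205]

Answer:
[406, 1, 1, 1, 205]
[406, 1, 1, 1, 205]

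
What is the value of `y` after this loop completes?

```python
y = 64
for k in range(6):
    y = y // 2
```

Halve 6 times: 64 // 2^6 = 1
`y` takes the values: 64 → 32 → 16 → 8 → 4 → 2 → 1

Answer: 1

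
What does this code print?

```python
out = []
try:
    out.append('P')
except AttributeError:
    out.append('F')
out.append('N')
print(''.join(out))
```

Execution trace: 'P' (try body, no exception) → 'N' (after the try/except). Output: PN

Answer: PN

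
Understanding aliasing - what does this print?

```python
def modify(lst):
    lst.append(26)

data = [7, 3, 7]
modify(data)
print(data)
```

Key concept: function modifies passed list.
Step by step:
`data = [7, 3, 7]` → data = [7, 3, 7]
`modify(data)` → data = [7, 3, 7, 26]
`print(data)` → prints [7, 3, 7, 26]

Answer: [7, 3, 7, 26]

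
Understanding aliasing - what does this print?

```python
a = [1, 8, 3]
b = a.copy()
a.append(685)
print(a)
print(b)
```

Key concept: list.copy() creates independent copy.
Step by step:
`a = [1, 8, 3]` → a = [1, 8, 3]
`b = a.copy()` → b = [1, 8, 3]
`a.append(685)` → a = [1, 8, 3, 685]
`print(a)` → prints [1, 8, 3, 685]
`print(b)` → prints [1, 8, 3]

Answer:
[1, 8, 3, 685]
[1, 8, 3]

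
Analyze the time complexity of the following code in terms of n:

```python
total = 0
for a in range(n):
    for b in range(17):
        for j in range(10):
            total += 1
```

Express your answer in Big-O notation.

Each loop level contributes: n × 1 × 1. Multiplying the contributions gives O(n).

Answer: O(n)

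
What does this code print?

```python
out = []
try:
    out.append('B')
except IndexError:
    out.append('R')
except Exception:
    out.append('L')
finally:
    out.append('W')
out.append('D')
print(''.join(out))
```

Execution trace: 'B' (try body, no exception) → 'W' (finally) → 'D' (after the try/except). Output: BWD

Answer: BWD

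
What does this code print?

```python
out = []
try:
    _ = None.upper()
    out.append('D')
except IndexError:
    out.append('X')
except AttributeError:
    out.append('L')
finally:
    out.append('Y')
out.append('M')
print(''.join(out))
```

Execution trace: 'L' (except AttributeError) → 'Y' (finally) → 'M' (after the try/except). Output: LYM

Answer: LYM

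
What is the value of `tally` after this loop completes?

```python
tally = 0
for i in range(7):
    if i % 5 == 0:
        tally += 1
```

Count numbers divisible by 5 in range(7)
`tally` takes the values: 0 → 1 → 2

Answer: 2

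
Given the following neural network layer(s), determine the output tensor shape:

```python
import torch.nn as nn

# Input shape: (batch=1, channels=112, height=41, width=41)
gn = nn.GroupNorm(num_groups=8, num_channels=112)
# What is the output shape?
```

Input: (1, 112, 41, 41) -> Output: (1, 112, 41, 41)

Answer: (1, 112, 41, 41)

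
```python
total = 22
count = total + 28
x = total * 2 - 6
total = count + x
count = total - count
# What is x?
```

Trace:
`total = 22` → total = 22
`count = total + 28` → count = 50
`x = total * 2 - 6` → x = 38
`total = count + x` → total = 88
`count = total - count` → count = 38
So x = 38

Answer: 38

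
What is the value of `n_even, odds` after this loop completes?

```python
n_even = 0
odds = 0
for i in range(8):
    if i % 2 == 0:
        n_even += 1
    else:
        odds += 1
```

Count evens and odds in range(8)
`n_even, odds` takes the values: (0, 0) → (1, 0) → (1, 1) → (2, 1) → (2, 2) → (3, 2) → (3, 3) → (4, 3) → (4, 4)

Answer: 4, 4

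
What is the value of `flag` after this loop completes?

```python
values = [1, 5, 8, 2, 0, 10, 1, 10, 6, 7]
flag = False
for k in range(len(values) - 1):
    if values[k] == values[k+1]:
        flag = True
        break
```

Check consecutive duplicates in [1, 5, 8, 2, 0, 10, 1, 10, 6, 7]
`flag` takes the values: False

Answer: False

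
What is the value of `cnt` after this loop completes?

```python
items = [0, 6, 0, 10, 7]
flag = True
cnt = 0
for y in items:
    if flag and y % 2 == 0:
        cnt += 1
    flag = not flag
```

Count even values at even positions
`cnt` takes the values: 0 → 1 → 2

Answer: 2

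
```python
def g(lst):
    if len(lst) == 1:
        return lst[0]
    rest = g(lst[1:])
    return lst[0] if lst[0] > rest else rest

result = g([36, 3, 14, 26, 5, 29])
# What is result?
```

Recursive max over [36, 3, 14, 26, 5, 29] = 36

Answer: 36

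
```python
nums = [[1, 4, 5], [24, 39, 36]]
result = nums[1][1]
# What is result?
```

Trace:
`nums = [[1, 4, 5], [24, 39, 36]]` → nums = [[1, 4, 5], [24, 39, 36]]
`result = nums[1][1]` → result = 39
So result = 39

Answer: 39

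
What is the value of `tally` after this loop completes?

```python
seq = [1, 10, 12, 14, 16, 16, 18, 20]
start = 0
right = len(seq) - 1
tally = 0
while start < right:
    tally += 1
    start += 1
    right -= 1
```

Iterations until pointers meet (list length 8)
`tally` takes the values: 0 → 1 → 2 → 3 → 4

Answer: 4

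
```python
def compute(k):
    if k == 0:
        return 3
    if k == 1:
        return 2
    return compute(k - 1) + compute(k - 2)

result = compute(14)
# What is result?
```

Build up from base cases: compute(0)=3, compute(1)=2, compute(2)=5, compute(3)=7, compute(4)=12, compute(5)=19, compute(6)=31, ..., compute(14)=1453

Answer: 1453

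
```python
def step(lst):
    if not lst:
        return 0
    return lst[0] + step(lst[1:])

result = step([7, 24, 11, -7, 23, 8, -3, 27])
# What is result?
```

7 + 24 + 11 + (-7) + 23 + 8 + (-3) + 27 + 0 = 90

Answer: 90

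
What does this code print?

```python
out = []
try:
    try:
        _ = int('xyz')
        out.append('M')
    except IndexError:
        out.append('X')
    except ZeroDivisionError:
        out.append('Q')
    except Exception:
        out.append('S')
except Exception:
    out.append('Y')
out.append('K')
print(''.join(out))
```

Execution trace: 'S' (inner except Exception) → 'K' (after the try/except). Output: SK

Answer: SK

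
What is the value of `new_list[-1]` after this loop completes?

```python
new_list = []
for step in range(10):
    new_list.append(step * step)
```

Last element of squares 0 to 9
`new_list` takes the values: [] → [0] → [0, 1] → [0, 1, 4] → [0, 1, 4, 9] → [0, 1, 4, 9, 16] → [0, 1, 4, 9, 16, 25] → [0, 1, 4, 9, 16, 25, 36] → [0, 1, 4, 9, 16, 25, 36, 49] → [0, 1, 4, 9, 16, 25, 36, 49, 64] → [0, 1, 4, 9, 16, 25, 36, 49, 64, 81]
So `new_list[-1]` = 81

Answer: 81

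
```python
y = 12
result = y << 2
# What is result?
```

Trace:
`y = 12` → y = 12
`result = y << 2` → result = 48
So result = 48

Answer: 48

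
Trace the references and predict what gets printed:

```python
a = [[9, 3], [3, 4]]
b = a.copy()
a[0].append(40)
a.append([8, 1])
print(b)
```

Key concept: shallow copy with nested lists.
Step by step:
`a = [[9, 3], [3, 4]]` → a = [[9, 3], [3, 4]]
`b = a.copy()` → b = [[9, 3], [3, 4]]
`a[0].append(40)` → a = [[9, 3, 40], [3, 4]]; b = [[9, 3, 40], [3, 4]]
`a.append([8, 1])` → a = [[9, 3, 40], [3, 4], [8, 1]]
`print(b)` → prints [[9, 3, 40], [3, 4]]

Answer: [[9, 3, 40], [3, 4]]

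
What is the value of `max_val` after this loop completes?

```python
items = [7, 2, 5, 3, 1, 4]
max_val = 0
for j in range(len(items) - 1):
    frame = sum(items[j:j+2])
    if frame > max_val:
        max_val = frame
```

Max sum of 2-element window in [7, 2, 5, 3, 1, 4]
`max_val` takes the values: 0 → 9

Answer: 9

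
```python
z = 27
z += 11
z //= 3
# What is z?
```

Trace:
`z = 27` → z = 27
`z += 11` → z = 38
`z //= 3` → z = 12
So z = 12

Answer: 12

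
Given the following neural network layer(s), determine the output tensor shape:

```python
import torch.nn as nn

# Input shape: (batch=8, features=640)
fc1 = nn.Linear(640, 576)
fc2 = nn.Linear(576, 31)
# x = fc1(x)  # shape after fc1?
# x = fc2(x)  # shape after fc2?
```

Input: (8, 640) -> after fc1: (8, 576) -> Output: (8, 31)

Answer: (8, 31)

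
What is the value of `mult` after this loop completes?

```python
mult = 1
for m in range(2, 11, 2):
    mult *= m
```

Product of even numbers 2 to 10
`mult` takes the values: 1 → 2 → 8 → 48 → 384 → 3840

Answer: 3840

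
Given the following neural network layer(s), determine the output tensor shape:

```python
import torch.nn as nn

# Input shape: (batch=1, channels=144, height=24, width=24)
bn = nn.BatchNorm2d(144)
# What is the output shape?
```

Input: (1, 144, 24, 24) -> Output: (1, 144, 24, 24)

Answer: (1, 144, 24, 24)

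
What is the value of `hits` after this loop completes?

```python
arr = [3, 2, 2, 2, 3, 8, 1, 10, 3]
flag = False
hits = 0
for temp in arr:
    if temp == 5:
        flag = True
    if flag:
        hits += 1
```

Count elements after first 5 in [3, 2, 2, 2, 3, 8, 1, 10, 3]
`hits` takes the values: 0

Answer: 0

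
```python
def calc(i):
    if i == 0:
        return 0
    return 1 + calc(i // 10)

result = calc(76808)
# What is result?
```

Count of digits of 76808: 5

Answer: 5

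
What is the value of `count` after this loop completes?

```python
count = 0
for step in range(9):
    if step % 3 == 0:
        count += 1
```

Count numbers divisible by 3 in range(9)
`count` takes the values: 0 → 1 → 2 → 3

Answer: 3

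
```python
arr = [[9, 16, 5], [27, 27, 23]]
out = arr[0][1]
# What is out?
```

Trace:
`arr = [[9, 16, 5], [27, 27, 23]]` → arr = [[9, 16, 5], [27, 27, 23]]
`out = arr[0][1]` → out = 16
So out = 16

Answer: 16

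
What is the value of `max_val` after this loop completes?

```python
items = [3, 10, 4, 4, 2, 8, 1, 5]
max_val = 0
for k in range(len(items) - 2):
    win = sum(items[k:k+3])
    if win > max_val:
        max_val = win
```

Max sum of 3-element window in [3, 10, 4, 4, 2, 8, 1, 5]
`max_val` takes the values: 0 → 17 → 18

Answer: 18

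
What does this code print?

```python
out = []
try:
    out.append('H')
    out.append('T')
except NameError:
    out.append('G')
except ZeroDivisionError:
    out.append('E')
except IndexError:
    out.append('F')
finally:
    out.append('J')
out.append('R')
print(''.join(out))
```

Execution trace: 'H' (try body) → 'T' (try body, no exception) → 'J' (finally) → 'R' (after the try/except). Output: HTJR

Answer: HTJR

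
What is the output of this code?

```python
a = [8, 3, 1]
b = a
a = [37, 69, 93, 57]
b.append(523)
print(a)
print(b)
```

Key concept: rebinding vs mutation: a is rebound to a new list, b still points at the original.
Step by step:
`a = [8, 3, 1]` → a = [8, 3, 1]
`b = a` → b = [8, 3, 1] (same object as a)
`a = [37, 69, 93, 57]` → a = [37, 69, 93, 57]
`b.append(523)` → b = [8, 3, 1, 523]
`print(a)` → prints [37, 69, 93, 57]
`print(b)` → prints [8, 3, 1, 523]

Answer:
[37, 69, 93, 57]
[8, 3, 1, 523]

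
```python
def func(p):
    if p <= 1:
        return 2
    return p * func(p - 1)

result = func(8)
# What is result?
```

func(8) = 8 * 7 * 6 * 5 * 4 * 3 * 2 * 2 = 80640

Answer: 80640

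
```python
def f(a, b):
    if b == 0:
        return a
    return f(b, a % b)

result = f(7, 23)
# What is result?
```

f(7, 23) -> f(23, 7) -> f(7, 2) -> f(2, 1) -> f(1, 0) -> 1

Answer: 1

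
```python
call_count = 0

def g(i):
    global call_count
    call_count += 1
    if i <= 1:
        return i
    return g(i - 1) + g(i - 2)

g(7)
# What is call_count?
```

Calls(i) = 1 + Calls(i-1) + Calls(i-2); Calls(0)=Calls(1)=1. For i=7 this gives 41.

Answer: 41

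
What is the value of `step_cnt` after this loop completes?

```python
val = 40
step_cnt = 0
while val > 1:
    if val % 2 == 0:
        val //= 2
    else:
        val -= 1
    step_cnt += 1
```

Steps to reduce 40 to 1
`step_cnt` takes the values: 0 → 1 → 2 → 3 → 4 → 5 → 6

Answer: 6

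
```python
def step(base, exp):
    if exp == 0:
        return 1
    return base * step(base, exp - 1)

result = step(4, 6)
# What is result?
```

step(4, 6) = 4 * 4 * 4 * 4 * 4 * 4 = 4096

Answer: 4096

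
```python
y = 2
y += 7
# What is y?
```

Trace:
`y = 2` → y = 2
`y += 7` → y = 9
So y = 9

Answer: 9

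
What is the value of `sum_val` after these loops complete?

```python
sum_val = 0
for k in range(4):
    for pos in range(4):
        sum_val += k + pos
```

Sum of all k+pos for k,pos in 4x4
`sum_val` takes the values: 0 → 1 → 3 → 6 → 7 → 9 → 12 → 16 → 18 → 21 → 25 → 30 → 33 → 37 → 42 → 48

Answer: 48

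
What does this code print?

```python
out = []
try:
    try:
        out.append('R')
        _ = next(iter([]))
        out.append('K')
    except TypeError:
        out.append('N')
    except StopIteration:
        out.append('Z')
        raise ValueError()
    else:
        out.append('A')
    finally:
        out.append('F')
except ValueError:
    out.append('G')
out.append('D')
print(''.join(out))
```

Execution trace: 'R' (inner try body) → 'Z' (inner except StopIteration) → 'F' (inner finally) → 'G' (outer except ValueError) → 'D' (after the try/except). Output: RZFGD

Answer: RZFGD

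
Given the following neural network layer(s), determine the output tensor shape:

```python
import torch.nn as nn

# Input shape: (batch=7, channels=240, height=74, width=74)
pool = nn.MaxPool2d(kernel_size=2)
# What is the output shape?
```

Input: (7, 240, 74, 74) -> Output: (7, 240, 37, 37)

Answer: (7, 240, 37, 37)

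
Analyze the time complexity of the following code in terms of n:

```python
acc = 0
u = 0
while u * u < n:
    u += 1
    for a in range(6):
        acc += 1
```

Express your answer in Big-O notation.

Each loop level contributes: √n × 1. Multiplying the contributions gives O(√n).

Answer: O(√n)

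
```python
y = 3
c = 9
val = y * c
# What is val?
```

Trace:
`y = 3` → y = 3
`c = 9` → c = 9
`val = y * c` → val = 27
So val = 27

Answer: 27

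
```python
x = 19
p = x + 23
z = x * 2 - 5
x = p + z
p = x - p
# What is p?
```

Trace:
`x = 19` → x = 19
`p = x + 23` → p = 42
`z = x * 2 - 5` → z = 33
`x = p + z` → x = 75
`p = x - p` → p = 33
So p = 33

Answer: 33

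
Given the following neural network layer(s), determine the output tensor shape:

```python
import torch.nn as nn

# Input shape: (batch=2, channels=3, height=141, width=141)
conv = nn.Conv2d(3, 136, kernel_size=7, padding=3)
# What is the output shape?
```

Input: (2, 3, 141, 141) -> Output: (2, 136, 141, 141)

Answer: (2, 136, 141, 141)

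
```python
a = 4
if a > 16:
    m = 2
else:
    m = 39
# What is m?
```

Trace:
`a = 4` → a = 4
`if a > 16: ...` → a > 16 is False, take else branch → m = 39
So m = 39

Answer: 39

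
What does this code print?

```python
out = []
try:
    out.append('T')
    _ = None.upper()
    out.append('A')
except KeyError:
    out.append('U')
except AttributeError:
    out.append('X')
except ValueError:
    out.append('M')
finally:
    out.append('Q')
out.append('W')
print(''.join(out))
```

Execution trace: 'T' (try body) → 'X' (except AttributeError) → 'Q' (finally) → 'W' (after the try/except). Output: TXQW

Answer: TXQW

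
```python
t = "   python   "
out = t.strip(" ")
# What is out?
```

Trace:
`t = "   python   "` → t = '   python   '
`out = t.strip(" ")` → out = 'python'
So out = 'python'

Answer: 'python'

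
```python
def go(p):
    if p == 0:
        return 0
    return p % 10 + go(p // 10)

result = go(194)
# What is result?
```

Sum of digits of 194: 4 + 9 + 1 = 14

Answer: 14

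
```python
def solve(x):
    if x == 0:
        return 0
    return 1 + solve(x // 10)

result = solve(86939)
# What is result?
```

Count of digits of 86939: 5

Answer: 5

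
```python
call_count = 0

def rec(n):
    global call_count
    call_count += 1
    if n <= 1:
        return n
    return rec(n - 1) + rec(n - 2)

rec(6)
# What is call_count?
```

Calls(n) = 1 + Calls(n-1) + Calls(n-2); Calls(0)=Calls(1)=1. For n=6 this gives 25.

Answer: 25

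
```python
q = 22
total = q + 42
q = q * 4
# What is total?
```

Trace:
`q = 22` → q = 22
`total = q + 42` → total = 64
`q = q * 4` → q = 88
So total = 64

Answer: 64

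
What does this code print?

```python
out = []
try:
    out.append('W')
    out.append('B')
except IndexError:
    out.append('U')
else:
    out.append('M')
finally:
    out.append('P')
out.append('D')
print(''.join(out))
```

Execution trace: 'W' (try body) → 'B' (try body, no exception) → 'M' (else) → 'P' (finally) → 'D' (after the try/except). Output: WBMPD

Answer: WBMPD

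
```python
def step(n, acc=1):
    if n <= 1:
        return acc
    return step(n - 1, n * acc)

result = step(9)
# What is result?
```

Accumulator trace (n, acc): (9, 1) -> (8, 9) -> (7, 72) -> (6, 504) -> (5, 3024) -> (4, 15120) -> (3, 60480) -> (2, 181440) -> (1, 362880) -> return 362880

Answer: 362880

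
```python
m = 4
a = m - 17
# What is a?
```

Trace:
`m = 4` → m = 4
`a = m - 17` → a = -13
So a = -13

Answer: -13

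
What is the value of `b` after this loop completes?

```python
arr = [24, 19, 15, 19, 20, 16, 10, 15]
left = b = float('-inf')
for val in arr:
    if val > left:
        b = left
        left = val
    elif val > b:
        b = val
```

Second largest (with repeats) in [24, 19, 15, 19, 20, 16, 10, 15]
`b` takes the values: -inf → 19 → 20

Answer: 20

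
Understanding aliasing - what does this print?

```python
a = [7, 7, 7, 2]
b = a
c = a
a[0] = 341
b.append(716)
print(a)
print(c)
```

Key concept: multiple aliases.
Step by step:
`a = [7, 7, 7, 2]` → a = [7, 7, 7, 2]
`b = a` → b = [7, 7, 7, 2] (same object as a)
`c = a` → c = [7, 7, 7, 2] (same object as a, b)
`a[0] = 341` → a = [341, 7, 7, 2] (same object as b, c); b = [341, 7, 7, 2] (same object as a, c); c = [341, 7, 7, 2] (same object as a, b)
`b.append(716)` → a = [341, 7, 7, 2, 716] (same object as b, c); b = [341, 7, 7, 2, 716] (same object as a, c); c = [341, 7, 7, 2, 716] (same object as a, b)
`print(a)` → prints [341, 7, 7, 2, 716]
`print(c)` → prints [341, 7, 7, 2, 716]

Answer:
[341, 7, 7, 2, 716]
[341, 7, 7, 2, 716]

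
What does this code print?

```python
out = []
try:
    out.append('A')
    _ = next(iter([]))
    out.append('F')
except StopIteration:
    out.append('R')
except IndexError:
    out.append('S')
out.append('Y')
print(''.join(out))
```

Execution trace: 'A' (try body) → 'R' (except StopIteration) → 'Y' (after the try/except). Output: ARY

Answer: ARY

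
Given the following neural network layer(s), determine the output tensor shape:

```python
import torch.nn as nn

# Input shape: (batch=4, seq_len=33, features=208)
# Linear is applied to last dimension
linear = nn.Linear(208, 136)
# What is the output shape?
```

Input: (4, 33, 208) -> Output: (4, 33, 136)

Answer: (4, 33, 136)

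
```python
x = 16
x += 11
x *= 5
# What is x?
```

Trace:
`x = 16` → x = 16
`x += 11` → x = 27
`x *= 5` → x = 135
So x = 135

Answer: 135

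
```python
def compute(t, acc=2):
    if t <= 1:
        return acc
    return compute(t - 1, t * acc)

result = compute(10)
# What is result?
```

Accumulator trace (n, acc): (10, 2) -> (9, 20) -> (8, 180) -> (7, 1440) -> (6, 10080) -> (5, 60480) -> (4, 302400) -> (3, 1209600) -> (2, 3628800) -> (1, 7257600) -> return 7257600

Answer: 7257600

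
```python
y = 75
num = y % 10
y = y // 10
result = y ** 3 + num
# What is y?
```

Trace:
`y = 75` → y = 75
`num = y % 10` → num = 5
`y = y // 10` → y = 7
`result = y ** 3 + num` → result = 348
So y = 7

Answer: 7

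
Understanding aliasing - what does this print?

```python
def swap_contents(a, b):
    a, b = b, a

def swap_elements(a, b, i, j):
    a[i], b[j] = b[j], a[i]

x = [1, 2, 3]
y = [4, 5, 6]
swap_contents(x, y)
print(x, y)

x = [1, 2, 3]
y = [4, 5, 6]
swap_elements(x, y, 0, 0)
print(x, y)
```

Key concept: parameter rebinding vs mutation.
Step by step:
`x = [1, 2, 3]` → x = [1, 2, 3]
`y = [4, 5, 6]` → y = [4, 5, 6]
`swap_contents(x, y)` → no visible change to tracked variables
`print(x, y)` → prints [1, 2, 3] [4, 5, 6]
`x = [1, 2, 3]` → x = [1, 2, 3]
`y = [4, 5, 6]` → y = [4, 5, 6]
`swap_elements(x, y, 0, 0)` → x = [4, 2, 3]; y = [1, 5, 6]
`print(x, y)` → prints [4, 2, 3] [1, 5, 6]

Answer:
[1, 2, 3] [4, 5, 6]
[4, 2, 3] [1, 5, 6]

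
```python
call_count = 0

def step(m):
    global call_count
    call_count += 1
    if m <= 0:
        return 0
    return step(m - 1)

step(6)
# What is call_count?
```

Linear recursion stepping by 1: 7 calls from m=6 down to ≤0.

Answer: 7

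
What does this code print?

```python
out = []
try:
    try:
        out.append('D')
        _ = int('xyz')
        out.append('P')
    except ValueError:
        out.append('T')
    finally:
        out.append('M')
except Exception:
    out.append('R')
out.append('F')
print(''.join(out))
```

Execution trace: 'D' (inner try body) → 'T' (inner except ValueError) → 'M' (inner finally) → 'F' (after the try/except). Output: DTMF

Answer: DTMF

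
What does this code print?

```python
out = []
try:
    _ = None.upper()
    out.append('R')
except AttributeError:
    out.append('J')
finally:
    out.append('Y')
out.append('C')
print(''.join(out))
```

Execution trace: 'J' (except AttributeError) → 'Y' (finally) → 'C' (after the try/except). Output: JYC

Answer: JYC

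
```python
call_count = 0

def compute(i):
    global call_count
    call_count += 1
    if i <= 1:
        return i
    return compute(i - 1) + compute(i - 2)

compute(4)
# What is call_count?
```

Calls(i) = 1 + Calls(i-1) + Calls(i-2); Calls(0)=Calls(1)=1. For i=4 this gives 9.

Answer: 9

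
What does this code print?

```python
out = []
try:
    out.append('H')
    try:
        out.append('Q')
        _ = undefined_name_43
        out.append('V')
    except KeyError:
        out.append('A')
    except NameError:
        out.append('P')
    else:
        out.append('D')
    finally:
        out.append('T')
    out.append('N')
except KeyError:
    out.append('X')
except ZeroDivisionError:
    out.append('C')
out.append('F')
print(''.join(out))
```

Execution trace: 'H' (try body) → 'Q' (inner try body) → 'P' (inner except NameError) → 'T' (inner finally) → 'N' (try body, no exception) → 'F' (after the try/except). Output: HQPTNF

Answer: HQPTNF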